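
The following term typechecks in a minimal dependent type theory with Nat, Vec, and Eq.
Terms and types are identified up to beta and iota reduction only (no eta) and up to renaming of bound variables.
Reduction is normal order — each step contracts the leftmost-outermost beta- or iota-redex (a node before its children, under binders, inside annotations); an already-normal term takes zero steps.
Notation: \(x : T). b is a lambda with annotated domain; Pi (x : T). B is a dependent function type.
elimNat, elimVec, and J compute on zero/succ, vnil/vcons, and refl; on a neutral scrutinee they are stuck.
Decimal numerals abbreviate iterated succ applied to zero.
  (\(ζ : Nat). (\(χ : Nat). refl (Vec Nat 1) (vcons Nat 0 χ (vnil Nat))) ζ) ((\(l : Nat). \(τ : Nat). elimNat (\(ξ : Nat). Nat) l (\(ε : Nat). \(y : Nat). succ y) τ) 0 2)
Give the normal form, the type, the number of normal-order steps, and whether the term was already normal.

reduced normal form:
  refl (Vec Nat 1) (vcons Nat 0 2 (vnil Nat))
inferred type:
  Eq (Vec Nat 1) (vcons Nat 0 2 (vnil Nat)) (vcons Nat 0 2 (vnil Nat))
normal-order step count: 11
started in normal form: no
first contracted redex: a beta-redex


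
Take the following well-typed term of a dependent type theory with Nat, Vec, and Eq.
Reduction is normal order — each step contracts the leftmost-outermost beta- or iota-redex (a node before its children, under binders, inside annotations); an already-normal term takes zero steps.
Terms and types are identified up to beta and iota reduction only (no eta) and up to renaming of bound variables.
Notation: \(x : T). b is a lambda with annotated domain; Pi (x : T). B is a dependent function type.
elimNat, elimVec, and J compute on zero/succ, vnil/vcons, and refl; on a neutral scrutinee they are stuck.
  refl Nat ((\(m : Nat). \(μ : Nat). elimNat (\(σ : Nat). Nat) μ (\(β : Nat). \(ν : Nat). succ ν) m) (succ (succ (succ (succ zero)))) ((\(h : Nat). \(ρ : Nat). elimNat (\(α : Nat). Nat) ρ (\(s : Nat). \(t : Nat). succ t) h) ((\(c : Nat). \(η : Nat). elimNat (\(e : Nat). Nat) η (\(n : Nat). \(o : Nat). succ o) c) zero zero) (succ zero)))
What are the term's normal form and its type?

resulting normal form:
  refl Nat (succ (succ (succ (succ (succ zero)))))
the term's type:
  Eq Nat (succ (succ (succ (succ (succ zero))))) (succ (succ (succ (succ (succ zero)))))


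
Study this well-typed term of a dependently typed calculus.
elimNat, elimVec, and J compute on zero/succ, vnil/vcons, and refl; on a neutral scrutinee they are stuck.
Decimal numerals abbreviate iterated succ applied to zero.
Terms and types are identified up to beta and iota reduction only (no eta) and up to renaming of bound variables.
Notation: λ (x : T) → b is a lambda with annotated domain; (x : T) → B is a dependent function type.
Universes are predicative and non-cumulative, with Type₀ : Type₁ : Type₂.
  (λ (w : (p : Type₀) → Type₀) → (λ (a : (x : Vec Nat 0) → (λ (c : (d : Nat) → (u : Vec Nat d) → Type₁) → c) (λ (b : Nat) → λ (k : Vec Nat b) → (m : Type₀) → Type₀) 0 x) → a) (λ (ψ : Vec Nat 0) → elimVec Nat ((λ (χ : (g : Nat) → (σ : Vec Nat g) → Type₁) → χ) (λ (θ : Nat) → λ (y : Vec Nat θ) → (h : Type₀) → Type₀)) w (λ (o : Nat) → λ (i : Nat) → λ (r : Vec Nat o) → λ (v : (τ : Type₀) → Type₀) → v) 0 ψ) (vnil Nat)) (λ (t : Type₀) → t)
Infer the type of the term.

inferred type:
  (w : Type₀) → Type₀


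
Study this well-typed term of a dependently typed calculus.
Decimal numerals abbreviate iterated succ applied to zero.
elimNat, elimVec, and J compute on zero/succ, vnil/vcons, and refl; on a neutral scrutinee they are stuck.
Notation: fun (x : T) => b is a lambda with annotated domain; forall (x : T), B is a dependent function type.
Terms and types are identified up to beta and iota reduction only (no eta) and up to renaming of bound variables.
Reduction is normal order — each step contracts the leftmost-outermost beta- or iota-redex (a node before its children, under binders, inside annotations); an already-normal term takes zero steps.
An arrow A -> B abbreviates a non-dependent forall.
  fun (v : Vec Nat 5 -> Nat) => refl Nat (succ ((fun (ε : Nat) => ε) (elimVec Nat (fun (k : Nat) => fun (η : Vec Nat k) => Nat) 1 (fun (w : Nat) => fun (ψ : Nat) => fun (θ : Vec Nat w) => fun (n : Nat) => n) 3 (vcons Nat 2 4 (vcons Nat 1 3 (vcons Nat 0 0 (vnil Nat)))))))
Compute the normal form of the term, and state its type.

normal form:
  fun (v : Vec Nat 5 -> Nat) => refl Nat 2
inferred type:
  (Vec Nat 5 -> Nat) -> Eq Nat 2 2
observation: 17 normal-order steps separate the term from its normal form.


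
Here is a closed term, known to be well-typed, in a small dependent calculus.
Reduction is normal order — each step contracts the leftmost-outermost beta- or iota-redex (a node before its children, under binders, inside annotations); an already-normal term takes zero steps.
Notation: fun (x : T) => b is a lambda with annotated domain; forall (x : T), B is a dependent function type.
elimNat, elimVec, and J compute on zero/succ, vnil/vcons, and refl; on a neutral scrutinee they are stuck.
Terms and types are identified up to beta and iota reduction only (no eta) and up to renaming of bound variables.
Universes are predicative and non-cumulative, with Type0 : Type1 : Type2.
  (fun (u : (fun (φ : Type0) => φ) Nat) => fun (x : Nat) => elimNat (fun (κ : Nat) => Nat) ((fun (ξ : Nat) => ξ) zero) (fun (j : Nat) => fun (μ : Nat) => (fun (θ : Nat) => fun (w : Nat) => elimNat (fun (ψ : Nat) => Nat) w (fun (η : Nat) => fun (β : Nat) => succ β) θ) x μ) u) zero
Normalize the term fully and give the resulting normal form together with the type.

resulting normal form:
  fun (u : Nat) => zero
the term's type:
  forall (u : Nat), Nat
observation: the leftmost-outermost redex is a beta-redex, and normalization takes 3 steps.


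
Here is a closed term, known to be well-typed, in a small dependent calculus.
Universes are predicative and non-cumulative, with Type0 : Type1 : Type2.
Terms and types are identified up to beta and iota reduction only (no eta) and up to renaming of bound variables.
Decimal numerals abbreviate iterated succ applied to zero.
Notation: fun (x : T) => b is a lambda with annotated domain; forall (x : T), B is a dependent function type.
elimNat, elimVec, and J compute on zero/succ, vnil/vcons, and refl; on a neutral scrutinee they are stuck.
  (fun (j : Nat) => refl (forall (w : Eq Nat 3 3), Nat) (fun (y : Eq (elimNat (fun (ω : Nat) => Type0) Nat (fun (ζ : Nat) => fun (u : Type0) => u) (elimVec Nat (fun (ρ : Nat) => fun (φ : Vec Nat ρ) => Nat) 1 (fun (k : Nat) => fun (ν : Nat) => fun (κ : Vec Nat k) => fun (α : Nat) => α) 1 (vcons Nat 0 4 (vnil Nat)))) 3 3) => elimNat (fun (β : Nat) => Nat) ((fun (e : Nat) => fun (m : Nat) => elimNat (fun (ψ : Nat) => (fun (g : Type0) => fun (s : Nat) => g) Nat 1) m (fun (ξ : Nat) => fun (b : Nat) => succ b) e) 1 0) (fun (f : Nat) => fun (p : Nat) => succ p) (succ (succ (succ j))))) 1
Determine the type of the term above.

type:
  Eq (forall (j : Eq Nat 3 3), Nat) (fun (w : Eq Nat 3 3) => 5) (fun (y : Eq Nat 3 3) => 5)


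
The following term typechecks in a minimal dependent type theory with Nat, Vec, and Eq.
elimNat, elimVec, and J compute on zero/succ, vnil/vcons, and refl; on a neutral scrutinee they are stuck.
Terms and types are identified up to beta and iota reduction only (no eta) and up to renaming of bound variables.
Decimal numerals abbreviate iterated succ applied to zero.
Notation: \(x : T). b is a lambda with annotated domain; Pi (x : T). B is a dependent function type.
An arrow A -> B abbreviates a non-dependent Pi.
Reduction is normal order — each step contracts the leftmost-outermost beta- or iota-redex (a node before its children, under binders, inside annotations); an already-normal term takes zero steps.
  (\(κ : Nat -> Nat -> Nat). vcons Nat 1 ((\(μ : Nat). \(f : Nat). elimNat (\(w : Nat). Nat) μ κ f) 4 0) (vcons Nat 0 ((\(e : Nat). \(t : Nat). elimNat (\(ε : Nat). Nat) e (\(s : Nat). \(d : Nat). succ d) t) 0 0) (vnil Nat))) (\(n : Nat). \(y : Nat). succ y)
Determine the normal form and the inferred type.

normal form:
  vcons Nat 1 4 (vcons Nat 0 0 (vnil Nat))
the term's type:
  Vec Nat 2
observation: normalization takes exactly 7 steps under the normal-order strategy.


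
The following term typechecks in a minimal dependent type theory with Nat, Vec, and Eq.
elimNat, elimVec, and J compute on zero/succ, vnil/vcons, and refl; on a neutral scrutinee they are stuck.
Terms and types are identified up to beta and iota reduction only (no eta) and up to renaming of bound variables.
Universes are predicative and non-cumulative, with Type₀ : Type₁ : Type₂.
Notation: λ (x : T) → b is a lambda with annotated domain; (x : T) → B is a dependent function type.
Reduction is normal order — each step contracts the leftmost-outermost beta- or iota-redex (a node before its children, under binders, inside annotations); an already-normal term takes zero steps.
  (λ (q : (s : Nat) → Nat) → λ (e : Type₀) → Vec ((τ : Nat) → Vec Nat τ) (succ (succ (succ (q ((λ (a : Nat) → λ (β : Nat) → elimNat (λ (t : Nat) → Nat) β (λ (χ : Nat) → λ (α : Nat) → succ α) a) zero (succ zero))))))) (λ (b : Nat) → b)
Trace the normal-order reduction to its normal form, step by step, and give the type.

normal-order reduction sequence:
  (λ (q : (s : Nat) → Nat) → λ (e : Type₀) → Vec ((τ : Nat) → Vec Nat τ) (succ (succ (succ (q ((λ (a : Nat) → λ (β : Nat) → elimNat (λ (t : Nat) → Nat) β (λ (χ : Nat) → λ (α : Nat) → succ α) a) zero (succ zero))))))) (λ (b : Nat) → b)
  ~> λ (q : Type₀) → Vec ((s : Nat) → Vec Nat s) (succ (succ (succ ((λ (e : Nat) → e) ((λ (τ : Nat) → λ (a : Nat) → elimNat (λ (β : Nat) → Nat) a (λ (t : Nat) → λ (χ : Nat) → succ χ) τ) zero (succ zero))))))
  ~> λ (q : Type₀) → Vec ((s : Nat) → Vec Nat s) (succ (succ (succ ((λ (e : Nat) → λ (τ : Nat) → elimNat (λ (a : Nat) → Nat) τ (λ (β : Nat) → λ (t : Nat) → succ t) e) zero (succ zero)))))
  ~> λ (q : Type₀) → Vec ((s : Nat) → Vec Nat s) (succ (succ (succ ((λ (e : Nat) → elimNat (λ (τ : Nat) → Nat) e (λ (a : Nat) → λ (β : Nat) → succ β) zero) (succ zero)))))
  ~> λ (q : Type₀) → Vec ((s : Nat) → Vec Nat s) (succ (succ (succ (elimNat (λ (e : Nat) → Nat) (succ zero) (λ (τ : Nat) → λ (a : Nat) → succ a) zero))))
  ~> λ (q : Type₀) → Vec ((s : Nat) → Vec Nat s) (succ (succ (succ (succ zero))))
inferred type:
  (q : Type₀) → Type₀


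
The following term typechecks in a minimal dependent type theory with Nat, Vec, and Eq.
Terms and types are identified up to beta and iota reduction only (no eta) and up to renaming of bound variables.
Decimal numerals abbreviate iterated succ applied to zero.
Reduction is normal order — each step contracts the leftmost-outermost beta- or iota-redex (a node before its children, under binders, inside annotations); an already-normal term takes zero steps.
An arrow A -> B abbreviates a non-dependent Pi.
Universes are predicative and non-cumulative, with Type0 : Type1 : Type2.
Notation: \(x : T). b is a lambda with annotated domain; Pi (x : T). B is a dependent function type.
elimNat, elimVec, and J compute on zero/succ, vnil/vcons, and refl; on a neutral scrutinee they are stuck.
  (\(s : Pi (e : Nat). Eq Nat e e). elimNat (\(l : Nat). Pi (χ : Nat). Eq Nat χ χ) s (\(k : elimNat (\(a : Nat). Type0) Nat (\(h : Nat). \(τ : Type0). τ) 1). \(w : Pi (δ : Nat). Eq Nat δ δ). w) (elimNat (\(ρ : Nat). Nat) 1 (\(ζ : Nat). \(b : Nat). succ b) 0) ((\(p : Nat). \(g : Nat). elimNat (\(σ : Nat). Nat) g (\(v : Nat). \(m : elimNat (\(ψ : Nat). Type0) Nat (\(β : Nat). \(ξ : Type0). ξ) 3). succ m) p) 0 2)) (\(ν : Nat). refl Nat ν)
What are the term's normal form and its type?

normal form:
  refl Nat 2
the term's type:
  Eq Nat 2 2
observation: contracting a beta-redex first, the term normalizes in 14 steps.


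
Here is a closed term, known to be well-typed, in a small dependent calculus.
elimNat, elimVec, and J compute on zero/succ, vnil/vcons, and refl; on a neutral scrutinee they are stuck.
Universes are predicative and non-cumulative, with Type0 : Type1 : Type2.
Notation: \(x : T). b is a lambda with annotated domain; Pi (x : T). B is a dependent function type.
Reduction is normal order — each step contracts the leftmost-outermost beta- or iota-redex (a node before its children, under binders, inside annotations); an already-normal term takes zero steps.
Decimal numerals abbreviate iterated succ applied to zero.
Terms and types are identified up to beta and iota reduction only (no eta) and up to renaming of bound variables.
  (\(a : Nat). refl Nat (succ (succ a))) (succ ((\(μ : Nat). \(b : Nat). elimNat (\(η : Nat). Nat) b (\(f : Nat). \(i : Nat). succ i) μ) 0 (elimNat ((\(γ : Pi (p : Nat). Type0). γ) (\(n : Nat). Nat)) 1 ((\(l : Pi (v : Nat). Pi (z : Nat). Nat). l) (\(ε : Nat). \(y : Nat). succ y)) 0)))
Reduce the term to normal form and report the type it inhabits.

reduced normal form:
  refl Nat 4
type:
  Eq Nat 4 4


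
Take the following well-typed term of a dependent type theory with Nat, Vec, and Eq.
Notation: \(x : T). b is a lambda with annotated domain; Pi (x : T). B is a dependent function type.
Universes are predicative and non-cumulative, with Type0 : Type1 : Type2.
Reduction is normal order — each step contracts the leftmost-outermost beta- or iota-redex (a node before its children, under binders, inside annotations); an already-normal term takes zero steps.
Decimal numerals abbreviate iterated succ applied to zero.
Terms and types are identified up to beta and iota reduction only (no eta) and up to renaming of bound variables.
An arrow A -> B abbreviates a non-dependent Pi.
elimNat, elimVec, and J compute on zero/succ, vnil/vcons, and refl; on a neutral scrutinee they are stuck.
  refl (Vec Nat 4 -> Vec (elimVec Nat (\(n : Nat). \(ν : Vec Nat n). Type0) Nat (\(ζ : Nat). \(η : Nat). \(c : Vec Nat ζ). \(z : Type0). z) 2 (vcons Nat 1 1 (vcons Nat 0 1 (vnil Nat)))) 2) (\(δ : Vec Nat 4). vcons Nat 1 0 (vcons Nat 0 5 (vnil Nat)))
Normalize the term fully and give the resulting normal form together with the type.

reduced normal form:
  refl (Vec Nat 4 -> Vec Nat 2) (\(n : Vec Nat 4). vcons Nat 1 0 (vcons Nat 0 5 (vnil Nat)))
the term's type:
  Eq (Vec Nat 4 -> Vec Nat 2) (\(n : Vec Nat 4). vcons Nat 1 0 (vcons Nat 0 5 (vnil Nat))) (\(ν : Vec Nat 4). vcons Nat 1 0 (vcons Nat 0 5 (vnil Nat)))
observation: 11 normal-order steps separate the term from its normal form.


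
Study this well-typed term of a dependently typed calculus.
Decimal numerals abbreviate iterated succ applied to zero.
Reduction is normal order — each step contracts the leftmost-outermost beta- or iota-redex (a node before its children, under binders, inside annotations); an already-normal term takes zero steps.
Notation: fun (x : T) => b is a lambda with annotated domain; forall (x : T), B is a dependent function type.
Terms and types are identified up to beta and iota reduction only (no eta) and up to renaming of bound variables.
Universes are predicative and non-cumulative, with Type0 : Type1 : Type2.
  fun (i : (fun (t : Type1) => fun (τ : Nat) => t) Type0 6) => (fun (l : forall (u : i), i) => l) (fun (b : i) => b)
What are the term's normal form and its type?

normal form:
  fun (i : Type0) => fun (t : i) => t
inferred type:
  forall (i : Type0), forall (t : i), i


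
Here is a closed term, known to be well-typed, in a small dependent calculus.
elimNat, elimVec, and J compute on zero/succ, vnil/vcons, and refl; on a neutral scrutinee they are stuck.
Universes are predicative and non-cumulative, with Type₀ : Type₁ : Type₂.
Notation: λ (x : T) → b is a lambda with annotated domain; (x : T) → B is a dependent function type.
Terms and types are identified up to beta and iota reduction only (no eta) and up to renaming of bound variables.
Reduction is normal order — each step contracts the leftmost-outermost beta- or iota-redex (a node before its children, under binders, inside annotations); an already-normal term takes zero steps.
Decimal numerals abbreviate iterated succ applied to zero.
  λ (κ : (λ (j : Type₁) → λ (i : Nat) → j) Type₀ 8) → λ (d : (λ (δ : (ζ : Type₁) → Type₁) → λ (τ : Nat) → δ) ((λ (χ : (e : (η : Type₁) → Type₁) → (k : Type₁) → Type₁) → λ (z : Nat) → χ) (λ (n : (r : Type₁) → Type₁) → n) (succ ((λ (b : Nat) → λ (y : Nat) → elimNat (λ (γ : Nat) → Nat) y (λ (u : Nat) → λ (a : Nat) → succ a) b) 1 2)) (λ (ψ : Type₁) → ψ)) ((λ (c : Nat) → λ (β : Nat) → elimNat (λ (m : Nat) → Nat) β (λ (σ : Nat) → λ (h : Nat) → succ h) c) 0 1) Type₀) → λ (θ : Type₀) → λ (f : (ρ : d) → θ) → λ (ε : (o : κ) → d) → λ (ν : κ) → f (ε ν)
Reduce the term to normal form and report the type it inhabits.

reduced normal form:
  λ (κ : Type₀) → λ (j : Type₀) → λ (i : Type₀) → λ (d : (δ : j) → i) → λ (ζ : (τ : κ) → j) → λ (χ : κ) → d (ζ χ)
type:
  (κ : Type₀) → (j : Type₀) → (i : Type₀) → (d : (δ : j) → i) → (ζ : (τ : κ) → j) → (χ : κ) → i
observation: the term reaches its normal form after 8 normal-order steps.


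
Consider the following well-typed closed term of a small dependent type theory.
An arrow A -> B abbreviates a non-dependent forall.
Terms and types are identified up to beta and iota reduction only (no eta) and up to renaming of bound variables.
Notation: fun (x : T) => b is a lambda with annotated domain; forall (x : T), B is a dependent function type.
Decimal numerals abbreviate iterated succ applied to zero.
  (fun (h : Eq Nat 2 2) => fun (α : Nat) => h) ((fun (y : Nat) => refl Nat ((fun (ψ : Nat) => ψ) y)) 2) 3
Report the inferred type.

inferred type:
  Eq Nat 2 2


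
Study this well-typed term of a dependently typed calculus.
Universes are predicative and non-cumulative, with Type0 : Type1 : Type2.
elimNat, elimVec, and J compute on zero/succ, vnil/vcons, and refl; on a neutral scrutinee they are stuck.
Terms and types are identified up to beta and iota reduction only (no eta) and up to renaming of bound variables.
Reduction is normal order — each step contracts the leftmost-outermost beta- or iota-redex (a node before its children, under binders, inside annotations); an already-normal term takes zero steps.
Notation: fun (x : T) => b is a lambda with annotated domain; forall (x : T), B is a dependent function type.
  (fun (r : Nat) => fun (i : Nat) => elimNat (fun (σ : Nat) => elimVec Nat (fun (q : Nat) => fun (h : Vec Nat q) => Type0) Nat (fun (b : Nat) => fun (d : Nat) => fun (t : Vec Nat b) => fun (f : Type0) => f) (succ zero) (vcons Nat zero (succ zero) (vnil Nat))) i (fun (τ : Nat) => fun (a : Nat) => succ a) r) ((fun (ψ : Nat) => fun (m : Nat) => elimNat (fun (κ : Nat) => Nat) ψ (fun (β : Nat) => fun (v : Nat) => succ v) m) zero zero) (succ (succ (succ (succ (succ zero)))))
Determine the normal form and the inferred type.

resulting normal form:
  succ (succ (succ (succ (succ zero))))
inferred type:
  Nat
observation: the leftmost-outermost redex is a beta-redex, and normalization takes 12 steps.


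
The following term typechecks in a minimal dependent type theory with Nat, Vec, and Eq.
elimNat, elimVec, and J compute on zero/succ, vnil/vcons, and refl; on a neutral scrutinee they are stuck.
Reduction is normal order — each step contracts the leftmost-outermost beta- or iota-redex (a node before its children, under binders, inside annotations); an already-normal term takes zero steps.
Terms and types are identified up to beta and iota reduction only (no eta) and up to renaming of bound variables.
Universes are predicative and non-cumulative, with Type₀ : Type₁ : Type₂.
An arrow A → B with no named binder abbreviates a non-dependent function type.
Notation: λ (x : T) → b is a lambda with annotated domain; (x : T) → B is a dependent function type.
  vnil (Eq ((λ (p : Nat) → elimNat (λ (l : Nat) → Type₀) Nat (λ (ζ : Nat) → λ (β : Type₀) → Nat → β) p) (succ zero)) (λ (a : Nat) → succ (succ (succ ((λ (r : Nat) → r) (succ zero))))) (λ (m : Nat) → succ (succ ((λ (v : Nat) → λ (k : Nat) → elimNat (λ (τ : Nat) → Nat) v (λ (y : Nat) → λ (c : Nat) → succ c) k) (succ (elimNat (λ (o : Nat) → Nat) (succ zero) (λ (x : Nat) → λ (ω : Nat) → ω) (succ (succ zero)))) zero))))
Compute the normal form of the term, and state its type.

normal form:
  vnil (Eq (Nat → Nat) (λ (p : Nat) → succ (succ (succ (succ zero)))) (λ (l : Nat) → succ (succ (succ (succ zero)))))
type:
  Vec (Eq (Nat → Nat) (λ (p : Nat) → succ (succ (succ (succ zero)))) (λ (l : Nat) → succ (succ (succ (succ zero))))) zero


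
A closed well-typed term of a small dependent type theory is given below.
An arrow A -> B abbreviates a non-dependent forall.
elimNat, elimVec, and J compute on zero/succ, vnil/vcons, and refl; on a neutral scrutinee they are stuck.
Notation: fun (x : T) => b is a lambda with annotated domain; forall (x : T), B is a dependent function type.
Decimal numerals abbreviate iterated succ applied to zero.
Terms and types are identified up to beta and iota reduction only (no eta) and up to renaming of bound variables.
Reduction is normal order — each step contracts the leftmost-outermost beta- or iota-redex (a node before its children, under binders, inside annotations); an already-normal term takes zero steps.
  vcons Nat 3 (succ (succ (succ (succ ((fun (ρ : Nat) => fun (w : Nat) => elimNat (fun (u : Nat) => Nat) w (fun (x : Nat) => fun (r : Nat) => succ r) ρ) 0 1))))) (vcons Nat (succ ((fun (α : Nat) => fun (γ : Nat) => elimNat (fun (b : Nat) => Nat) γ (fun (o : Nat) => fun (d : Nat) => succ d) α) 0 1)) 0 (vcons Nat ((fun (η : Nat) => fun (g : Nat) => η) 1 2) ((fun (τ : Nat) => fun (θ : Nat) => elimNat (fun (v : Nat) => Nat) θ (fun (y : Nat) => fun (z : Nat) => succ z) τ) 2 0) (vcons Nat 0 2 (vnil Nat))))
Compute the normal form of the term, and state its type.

reduced normal form:
  vcons Nat 3 5 (vcons Nat 2 0 (vcons Nat 1 2 (vcons Nat 0 2 (vnil Nat))))
inferred type:
  Vec Nat 4


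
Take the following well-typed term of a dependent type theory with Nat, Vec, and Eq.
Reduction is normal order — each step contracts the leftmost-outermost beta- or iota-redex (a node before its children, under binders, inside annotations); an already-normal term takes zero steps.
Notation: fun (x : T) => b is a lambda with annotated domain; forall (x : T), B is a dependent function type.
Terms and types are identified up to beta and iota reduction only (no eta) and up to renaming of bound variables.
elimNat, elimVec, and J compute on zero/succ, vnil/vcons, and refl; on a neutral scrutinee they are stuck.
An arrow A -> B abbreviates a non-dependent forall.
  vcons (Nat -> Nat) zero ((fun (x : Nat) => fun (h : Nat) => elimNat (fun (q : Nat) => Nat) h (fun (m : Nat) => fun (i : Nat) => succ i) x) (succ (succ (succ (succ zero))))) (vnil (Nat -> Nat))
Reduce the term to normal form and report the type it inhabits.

resulting normal form:
  vcons (Nat -> Nat) zero (fun (x : Nat) => succ (succ (succ (succ x)))) (vnil (Nat -> Nat))
type:
  Vec (Nat -> Nat) (succ zero)


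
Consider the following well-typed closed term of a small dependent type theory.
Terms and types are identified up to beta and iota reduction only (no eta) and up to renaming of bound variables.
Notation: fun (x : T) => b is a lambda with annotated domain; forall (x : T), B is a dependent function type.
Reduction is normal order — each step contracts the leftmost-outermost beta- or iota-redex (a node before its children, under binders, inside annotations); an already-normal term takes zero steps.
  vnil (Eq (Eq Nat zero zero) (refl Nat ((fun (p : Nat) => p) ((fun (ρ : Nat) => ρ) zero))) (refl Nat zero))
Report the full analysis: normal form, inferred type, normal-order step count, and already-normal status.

resulting normal form:
  vnil (Eq (Eq Nat zero zero) (refl Nat zero) (refl Nat zero))
inferred type:
  Vec (Eq (Eq Nat zero zero) (refl Nat zero) (refl Nat zero)) zero
reduction steps (normal order): 2
started in normal form: no
first redex: a beta-redex


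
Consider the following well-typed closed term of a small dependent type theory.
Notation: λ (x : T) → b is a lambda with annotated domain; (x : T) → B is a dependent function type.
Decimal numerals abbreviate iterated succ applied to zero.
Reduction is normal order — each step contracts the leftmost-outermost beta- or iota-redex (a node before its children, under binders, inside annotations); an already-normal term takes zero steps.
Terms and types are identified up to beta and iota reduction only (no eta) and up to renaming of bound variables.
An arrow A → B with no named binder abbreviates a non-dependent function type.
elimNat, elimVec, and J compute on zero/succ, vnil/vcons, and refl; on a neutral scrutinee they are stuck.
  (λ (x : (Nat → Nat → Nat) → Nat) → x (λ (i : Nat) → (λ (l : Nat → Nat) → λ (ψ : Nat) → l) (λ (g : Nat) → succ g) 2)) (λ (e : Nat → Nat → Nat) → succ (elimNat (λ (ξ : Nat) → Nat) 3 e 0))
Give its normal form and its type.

normal form:
  4
the term's type:
  Nat


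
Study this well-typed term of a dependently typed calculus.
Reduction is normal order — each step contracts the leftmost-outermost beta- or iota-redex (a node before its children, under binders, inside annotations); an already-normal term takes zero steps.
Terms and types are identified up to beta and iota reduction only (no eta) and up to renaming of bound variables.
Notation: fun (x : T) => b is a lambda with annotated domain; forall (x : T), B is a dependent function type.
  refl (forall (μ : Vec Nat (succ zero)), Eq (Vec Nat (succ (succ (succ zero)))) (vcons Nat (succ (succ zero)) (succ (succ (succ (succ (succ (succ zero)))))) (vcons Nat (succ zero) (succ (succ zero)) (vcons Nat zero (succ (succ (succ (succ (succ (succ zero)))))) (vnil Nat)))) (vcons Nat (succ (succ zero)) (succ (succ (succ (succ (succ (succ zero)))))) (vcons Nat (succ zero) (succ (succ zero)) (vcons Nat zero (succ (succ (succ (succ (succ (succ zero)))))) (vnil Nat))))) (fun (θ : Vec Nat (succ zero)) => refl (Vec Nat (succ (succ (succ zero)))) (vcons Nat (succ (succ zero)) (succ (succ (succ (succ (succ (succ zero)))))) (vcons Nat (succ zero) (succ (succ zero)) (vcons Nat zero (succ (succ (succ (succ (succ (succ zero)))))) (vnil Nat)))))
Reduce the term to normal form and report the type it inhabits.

normal form:
  refl (forall (μ : Vec Nat (succ zero)), Eq (Vec Nat (succ (succ (succ zero)))) (vcons Nat (succ (succ zero)) (succ (succ (succ (succ (succ (succ zero)))))) (vcons Nat (succ zero) (succ (succ zero)) (vcons Nat zero (succ (succ (succ (succ (succ (succ zero)))))) (vnil Nat)))) (vcons Nat (succ (succ zero)) (succ (succ (succ (succ (succ (succ zero)))))) (vcons Nat (succ zero) (succ (succ zero)) (vcons Nat zero (succ (succ (succ (succ (succ (succ zero)))))) (vnil Nat))))) (fun (θ : Vec Nat (succ zero)) => refl (Vec Nat (succ (succ (succ zero)))) (vcons Nat (succ (succ zero)) (succ (succ (succ (succ (succ (succ zero)))))) (vcons Nat (succ zero) (succ (succ zero)) (vcons Nat zero (succ (succ (succ (succ (succ (succ zero)))))) (vnil Nat)))))
the term's type:
  Eq (forall (μ : Vec Nat (succ zero)), Eq (Vec Nat (succ (succ (succ zero)))) (vcons Nat (succ (succ zero)) (succ (succ (succ (succ (succ (succ zero)))))) (vcons Nat (succ zero) (succ (succ zero)) (vcons Nat zero (succ (succ (succ (succ (succ (succ zero)))))) (vnil Nat)))) (vcons Nat (succ (succ zero)) (succ (succ (succ (succ (succ (succ zero)))))) (vcons Nat (succ zero) (succ (succ zero)) (vcons Nat zero (succ (succ (succ (succ (succ (succ zero)))))) (vnil Nat))))) (fun (θ : Vec Nat (succ zero)) => refl (Vec Nat (succ (succ (succ zero)))) (vcons Nat (succ (succ zero)) (succ (succ (succ (succ (succ (succ zero)))))) (vcons Nat (succ zero) (succ (succ zero)) (vcons Nat zero (succ (succ (succ (succ (succ (succ zero)))))) (vnil Nat))))) (fun (ζ : Vec Nat (succ zero)) => refl (Vec Nat (succ (succ (succ zero)))) (vcons Nat (succ (succ zero)) (succ (succ (succ (succ (succ (succ zero)))))) (vcons Nat (succ zero) (succ (succ zero)) (vcons Nat zero (succ (succ (succ (succ (succ (succ zero)))))) (vnil Nat)))))
observation: no redex remains anywhere in the term; it is its own normal form.


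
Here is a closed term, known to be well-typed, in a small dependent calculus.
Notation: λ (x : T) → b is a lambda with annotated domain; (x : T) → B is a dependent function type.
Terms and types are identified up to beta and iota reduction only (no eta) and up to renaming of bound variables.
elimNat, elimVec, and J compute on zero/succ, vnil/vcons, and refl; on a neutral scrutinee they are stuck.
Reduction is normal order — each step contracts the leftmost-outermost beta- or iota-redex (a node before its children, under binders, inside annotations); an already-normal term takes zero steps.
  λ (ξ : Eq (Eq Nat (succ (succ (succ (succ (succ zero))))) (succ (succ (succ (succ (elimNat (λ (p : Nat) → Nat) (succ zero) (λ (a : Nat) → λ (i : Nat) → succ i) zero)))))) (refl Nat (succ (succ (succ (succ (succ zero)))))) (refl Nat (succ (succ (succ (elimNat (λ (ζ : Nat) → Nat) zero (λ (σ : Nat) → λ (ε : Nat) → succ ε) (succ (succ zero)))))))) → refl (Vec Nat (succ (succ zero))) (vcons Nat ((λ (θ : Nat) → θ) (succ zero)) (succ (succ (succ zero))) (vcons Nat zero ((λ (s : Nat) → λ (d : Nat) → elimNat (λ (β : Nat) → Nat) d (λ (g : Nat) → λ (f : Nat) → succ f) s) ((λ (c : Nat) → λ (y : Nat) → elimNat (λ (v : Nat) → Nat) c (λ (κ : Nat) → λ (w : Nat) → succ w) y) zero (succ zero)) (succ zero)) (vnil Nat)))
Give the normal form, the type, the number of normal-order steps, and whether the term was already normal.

normal form:
  λ (ξ : Eq (Eq Nat (succ (succ (succ (succ (succ zero))))) (succ (succ (succ (succ (succ zero)))))) (refl Nat (succ (succ (succ (succ (succ zero)))))) (refl Nat (succ (succ (succ (succ (succ zero))))))) → refl (Vec Nat (succ (succ zero))) (vcons Nat (succ zero) (succ (succ (succ zero))) (vcons Nat zero (succ (succ zero)) (vnil Nat)))
type:
  (ξ : Eq (Eq Nat (succ (succ (succ (succ (succ zero))))) (succ (succ (succ (succ (succ zero)))))) (refl Nat (succ (succ (succ (succ (succ zero)))))) (refl Nat (succ (succ (succ (succ (succ zero))))))) → Eq (Vec Nat (succ (succ zero))) (vcons Nat (succ zero) (succ (succ (succ zero))) (vcons Nat zero (succ (succ zero)) (vnil Nat))) (vcons Nat (succ zero) (succ (succ (succ zero))) (vcons Nat zero (succ (succ zero)) (vnil Nat)))
steps to reach normal form (normal order): 21
term was already normal: no
first contracted redex: an elimNat iota-redex


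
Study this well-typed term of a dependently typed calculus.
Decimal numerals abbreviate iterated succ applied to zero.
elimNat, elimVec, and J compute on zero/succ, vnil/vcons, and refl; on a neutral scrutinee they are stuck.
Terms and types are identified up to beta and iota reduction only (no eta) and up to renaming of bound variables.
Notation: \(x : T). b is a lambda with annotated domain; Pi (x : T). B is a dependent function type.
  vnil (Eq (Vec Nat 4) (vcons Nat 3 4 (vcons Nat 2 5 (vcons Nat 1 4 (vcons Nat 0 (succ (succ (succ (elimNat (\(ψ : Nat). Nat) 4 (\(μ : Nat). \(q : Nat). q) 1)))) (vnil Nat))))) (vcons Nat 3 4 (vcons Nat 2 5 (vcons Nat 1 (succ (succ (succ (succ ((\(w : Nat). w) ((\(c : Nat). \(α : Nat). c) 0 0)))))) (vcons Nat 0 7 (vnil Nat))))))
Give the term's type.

inferred type:
  Vec (Eq (Vec Nat 4) (vcons Nat 3 4 (vcons Nat 2 5 (vcons Nat 1 4 (vcons Nat 0 7 (vnil Nat))))) (vcons Nat 3 4 (vcons Nat 2 5 (vcons Nat 1 4 (vcons Nat 0 7 (vnil Nat)))))) 0


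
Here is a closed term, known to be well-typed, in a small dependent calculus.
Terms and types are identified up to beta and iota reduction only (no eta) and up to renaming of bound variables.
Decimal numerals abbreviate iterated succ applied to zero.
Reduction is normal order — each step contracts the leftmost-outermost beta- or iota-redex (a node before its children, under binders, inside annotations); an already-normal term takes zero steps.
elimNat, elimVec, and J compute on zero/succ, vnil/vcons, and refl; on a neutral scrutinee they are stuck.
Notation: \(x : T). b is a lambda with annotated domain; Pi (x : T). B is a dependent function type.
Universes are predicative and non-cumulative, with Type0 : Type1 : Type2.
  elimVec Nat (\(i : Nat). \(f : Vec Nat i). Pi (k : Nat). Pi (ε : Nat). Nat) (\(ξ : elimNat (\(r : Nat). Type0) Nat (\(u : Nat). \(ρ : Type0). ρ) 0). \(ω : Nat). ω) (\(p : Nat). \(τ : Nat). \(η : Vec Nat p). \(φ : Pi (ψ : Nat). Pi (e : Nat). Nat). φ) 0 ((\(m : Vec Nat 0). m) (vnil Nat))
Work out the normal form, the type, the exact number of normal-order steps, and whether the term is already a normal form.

normal form:
  \(i : Nat). \(f : Nat). f
the term's type:
  Pi (i : Nat). Pi (f : Nat). Nat
steps to reach normal form (normal order): 3
term was already normal: no
first redex: an elimNat iota-redex


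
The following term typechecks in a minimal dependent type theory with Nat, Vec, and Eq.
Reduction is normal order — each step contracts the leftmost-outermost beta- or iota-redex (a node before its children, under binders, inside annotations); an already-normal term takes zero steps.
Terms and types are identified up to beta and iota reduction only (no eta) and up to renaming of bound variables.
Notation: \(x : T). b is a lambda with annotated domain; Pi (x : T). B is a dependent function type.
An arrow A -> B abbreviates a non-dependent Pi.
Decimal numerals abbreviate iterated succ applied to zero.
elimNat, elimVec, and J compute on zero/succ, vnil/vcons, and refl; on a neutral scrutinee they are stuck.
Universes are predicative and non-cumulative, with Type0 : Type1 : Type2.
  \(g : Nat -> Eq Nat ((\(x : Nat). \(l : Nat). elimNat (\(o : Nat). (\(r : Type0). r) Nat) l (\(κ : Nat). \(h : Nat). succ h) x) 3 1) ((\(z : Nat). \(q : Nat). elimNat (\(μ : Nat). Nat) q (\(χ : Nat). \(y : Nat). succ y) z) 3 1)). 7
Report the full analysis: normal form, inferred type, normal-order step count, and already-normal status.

reduced normal form:
  \(g : Nat -> Eq Nat 4 4). 7
the term's type:
  (Nat -> Eq Nat 4 4) -> Nat
normal-order step count: 24
term was already normal: no
first redex: a beta-redex


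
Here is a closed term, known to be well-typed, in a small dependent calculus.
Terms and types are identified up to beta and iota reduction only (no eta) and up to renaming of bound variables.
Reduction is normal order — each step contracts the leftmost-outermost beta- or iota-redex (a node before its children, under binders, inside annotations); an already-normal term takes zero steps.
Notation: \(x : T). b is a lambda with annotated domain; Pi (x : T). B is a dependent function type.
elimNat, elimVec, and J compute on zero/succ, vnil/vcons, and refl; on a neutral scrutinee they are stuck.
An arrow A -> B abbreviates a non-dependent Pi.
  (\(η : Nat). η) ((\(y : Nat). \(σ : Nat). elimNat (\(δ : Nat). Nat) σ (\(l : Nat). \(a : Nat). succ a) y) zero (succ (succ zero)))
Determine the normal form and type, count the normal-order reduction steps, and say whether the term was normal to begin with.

resulting normal form:
  succ (succ zero)
inferred type:
  Nat
steps to reach normal form (normal order): 4
term was already normal: no
first redex: a beta-redex


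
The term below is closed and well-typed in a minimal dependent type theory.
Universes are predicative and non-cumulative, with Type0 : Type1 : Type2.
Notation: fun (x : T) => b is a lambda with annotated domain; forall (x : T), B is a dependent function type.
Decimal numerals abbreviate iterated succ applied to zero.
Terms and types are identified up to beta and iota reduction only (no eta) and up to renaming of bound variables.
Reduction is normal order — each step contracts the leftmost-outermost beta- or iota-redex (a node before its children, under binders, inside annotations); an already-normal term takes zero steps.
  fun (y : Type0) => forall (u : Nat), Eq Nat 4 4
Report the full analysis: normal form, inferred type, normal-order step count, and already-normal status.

reduced normal form:
  fun (y : Type0) => forall (u : Nat), Eq Nat 4 4
type:
  forall (y : Type0), Type0
steps to reach normal form (normal order): 0
already normal: yes


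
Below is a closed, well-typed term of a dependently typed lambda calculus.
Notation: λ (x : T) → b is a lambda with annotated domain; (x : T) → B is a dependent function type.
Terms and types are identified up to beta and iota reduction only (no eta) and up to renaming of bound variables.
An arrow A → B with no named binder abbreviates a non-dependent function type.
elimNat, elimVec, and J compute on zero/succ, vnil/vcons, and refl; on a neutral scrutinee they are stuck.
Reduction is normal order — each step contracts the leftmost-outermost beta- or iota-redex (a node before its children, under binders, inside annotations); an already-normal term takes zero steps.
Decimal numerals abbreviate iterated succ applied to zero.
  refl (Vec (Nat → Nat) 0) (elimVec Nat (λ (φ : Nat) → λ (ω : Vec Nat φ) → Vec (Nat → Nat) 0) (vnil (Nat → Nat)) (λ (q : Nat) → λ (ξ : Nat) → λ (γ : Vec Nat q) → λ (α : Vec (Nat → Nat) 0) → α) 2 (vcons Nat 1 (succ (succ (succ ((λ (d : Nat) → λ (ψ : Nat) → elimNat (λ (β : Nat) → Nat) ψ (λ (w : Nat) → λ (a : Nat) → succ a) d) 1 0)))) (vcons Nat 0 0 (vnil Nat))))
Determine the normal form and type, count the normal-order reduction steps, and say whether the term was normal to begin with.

normal form:
  refl (Vec (Nat → Nat) 0) (vnil (Nat → Nat))
the term's type:
  Eq (Vec (Nat → Nat) 0) (vnil (Nat → Nat)) (vnil (Nat → Nat))
steps to reach normal form (normal order): 11
already normal: no
first redex: an elimVec iota-redex


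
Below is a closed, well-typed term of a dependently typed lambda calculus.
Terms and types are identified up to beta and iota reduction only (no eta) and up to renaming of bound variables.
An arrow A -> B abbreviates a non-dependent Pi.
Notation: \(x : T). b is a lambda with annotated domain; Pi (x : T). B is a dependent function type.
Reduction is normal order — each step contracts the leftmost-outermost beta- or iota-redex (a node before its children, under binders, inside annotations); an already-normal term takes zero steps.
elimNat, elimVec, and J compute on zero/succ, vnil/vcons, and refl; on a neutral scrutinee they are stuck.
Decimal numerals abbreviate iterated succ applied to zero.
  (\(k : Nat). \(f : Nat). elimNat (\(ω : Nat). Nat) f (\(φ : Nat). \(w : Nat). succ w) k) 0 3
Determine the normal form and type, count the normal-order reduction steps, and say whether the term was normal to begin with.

normal form:
  3
inferred type:
  Nat
reduction steps (normal order): 3
started in normal form: no
first contracted redex: a beta-redex


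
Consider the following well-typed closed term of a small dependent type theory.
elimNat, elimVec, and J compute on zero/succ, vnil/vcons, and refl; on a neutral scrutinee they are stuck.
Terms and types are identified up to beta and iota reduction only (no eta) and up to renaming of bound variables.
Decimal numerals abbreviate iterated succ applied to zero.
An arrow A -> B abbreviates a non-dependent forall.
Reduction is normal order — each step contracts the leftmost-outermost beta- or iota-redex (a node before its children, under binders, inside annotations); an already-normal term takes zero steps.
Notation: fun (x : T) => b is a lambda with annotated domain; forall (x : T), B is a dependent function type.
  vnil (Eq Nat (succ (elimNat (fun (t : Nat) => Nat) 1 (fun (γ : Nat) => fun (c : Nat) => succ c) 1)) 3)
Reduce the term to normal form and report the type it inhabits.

normal form:
  vnil (Eq Nat 3 3)
the term's type:
  Vec (Eq Nat 3 3) 0
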